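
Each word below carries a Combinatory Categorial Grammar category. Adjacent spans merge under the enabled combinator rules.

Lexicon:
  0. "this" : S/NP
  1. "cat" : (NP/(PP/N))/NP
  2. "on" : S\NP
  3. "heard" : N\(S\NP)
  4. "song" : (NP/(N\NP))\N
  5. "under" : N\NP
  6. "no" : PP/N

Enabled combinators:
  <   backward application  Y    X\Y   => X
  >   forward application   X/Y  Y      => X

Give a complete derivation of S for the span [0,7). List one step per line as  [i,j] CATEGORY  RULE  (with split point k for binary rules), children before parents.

[0,1] S/NP  lex  "this"
[1,2] (NP/(PP/N))/NP  lex  "cat"
[2,3] S\NP  lex  "on"
[3,4] N\(S\NP)  lex  "heard"
[2,4] N  <  k=3
[4,5] (NP/(N\NP))\N  lex  "song"
[2,5] NP/(N\NP)  <  k=4
[5,6] N\NP  lex  "under"
[2,6] NP  >  k=5
[1,6] NP/(PP/N)  >  k=2
[6,7] PP/N  lex  "no"
[1,7] NP  >  k=6
[0,7] S  >  k=1

[0,7] S   >
  [0,1] "this" : S/NP
  [1,7] NP   >
    [1,6] NP/(PP/N)   >
      [1,2] "cat" : (NP/(PP/N))/NP
      [2,6] NP   >
        [2,5] NP/(N\NP)   <
          [2,4] N   <
            [2,3] "on" : S\NP
            [3,4] "heard" : N\(S\NP)
          [4,5] "song" : (NP/(N\NP))\N
        [5,6] "under" : N\NP
    [6,7] "no" : PP/N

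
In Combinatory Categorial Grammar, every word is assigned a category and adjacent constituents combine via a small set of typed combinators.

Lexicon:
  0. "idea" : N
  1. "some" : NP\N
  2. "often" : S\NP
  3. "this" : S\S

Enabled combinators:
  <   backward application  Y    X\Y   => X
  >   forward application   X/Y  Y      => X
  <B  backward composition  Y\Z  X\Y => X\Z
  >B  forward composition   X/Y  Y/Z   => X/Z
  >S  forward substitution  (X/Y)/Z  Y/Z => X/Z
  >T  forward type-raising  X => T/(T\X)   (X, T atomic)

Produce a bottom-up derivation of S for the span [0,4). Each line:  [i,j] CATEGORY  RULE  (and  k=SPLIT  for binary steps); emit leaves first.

[0,4] S   <
  [0,1] "idea" : N
  [1,4] S\N   <B
    [1,2] "some" : NP\N
    [2,4] S\NP   <B
      [2,3] "often" : S\NP
      [3,4] "this" : S\S

[0,1] N  lex  "idea"
[1,2] NP\N  lex  "some"
[2,3] S\NP  lex  "often"
[3,4] S\S  lex  "this"
[2,4] S\NP  <B  k=3
[1,4] S\N  <B  k=2
[0,4] S  <  k=1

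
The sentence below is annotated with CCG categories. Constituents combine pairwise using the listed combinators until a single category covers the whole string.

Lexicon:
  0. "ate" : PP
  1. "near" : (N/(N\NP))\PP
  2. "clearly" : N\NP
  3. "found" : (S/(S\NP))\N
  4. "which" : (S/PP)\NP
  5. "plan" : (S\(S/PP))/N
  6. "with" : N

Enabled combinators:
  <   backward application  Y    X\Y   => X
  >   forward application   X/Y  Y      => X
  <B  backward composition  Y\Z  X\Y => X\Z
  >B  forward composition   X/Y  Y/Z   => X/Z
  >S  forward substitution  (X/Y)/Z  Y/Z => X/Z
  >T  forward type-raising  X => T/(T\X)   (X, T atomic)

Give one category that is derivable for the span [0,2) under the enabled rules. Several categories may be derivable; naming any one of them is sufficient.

[0,7] S   >
  [0,4] S/(S\NP)   <
    [0,3] N   >
      [0,2] N/(N\NP)   <
        [0,1] "ate" : PP
        [1,2] "near" : (N/(N\NP))\PP
      [2,3] "clearly" : N\NP
    [3,4] "found" : (S/(S\NP))\N
  [4,7] S\NP   <B
    [4,5] "which" : (S/PP)\NP
    [5,7] S\(S/PP)   >
      [5,6] "plan" : (S\(S/PP))/N
      [6,7] "with" : N

N/(N\NP)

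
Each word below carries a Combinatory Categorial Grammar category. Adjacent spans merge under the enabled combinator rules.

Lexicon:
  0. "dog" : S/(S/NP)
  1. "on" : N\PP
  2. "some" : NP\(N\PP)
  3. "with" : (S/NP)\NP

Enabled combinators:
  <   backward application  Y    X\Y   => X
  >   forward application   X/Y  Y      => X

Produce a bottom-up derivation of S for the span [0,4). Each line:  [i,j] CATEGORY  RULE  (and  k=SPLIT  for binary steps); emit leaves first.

[0,1] S/(S/NP)  lex  "dog"
[1,2] N\PP  lex  "on"
[2,3] NP\(N\PP)  lex  "some"
[1,3] NP  <  k=2
[3,4] (S/NP)\NP  lex  "with"
[1,4] S/NP  <  k=3
[0,4] S  >  k=1

[0,4] S   >
  [0,1] "dog" : S/(S/NP)
  [1,4] S/NP   <
    [1,3] NP   <
      [1,2] "on" : N\PP
      [2,3] "some" : NP\(N\PP)
    [3,4] "with" : (S/NP)\NP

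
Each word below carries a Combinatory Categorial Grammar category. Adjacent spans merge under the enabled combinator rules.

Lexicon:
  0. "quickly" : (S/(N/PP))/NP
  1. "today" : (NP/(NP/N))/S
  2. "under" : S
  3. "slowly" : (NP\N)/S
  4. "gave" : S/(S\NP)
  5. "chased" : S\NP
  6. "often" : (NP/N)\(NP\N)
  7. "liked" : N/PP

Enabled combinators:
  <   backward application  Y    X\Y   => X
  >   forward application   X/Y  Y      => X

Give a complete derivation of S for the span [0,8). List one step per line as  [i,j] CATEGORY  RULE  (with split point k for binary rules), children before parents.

[0,1] (S/(N/PP))/NP  lex  "quickly"
[1,2] (NP/(NP/N))/S  lex  "today"
[2,3] S  lex  "under"
[1,3] NP/(NP/N)  >  k=2
[3,4] (NP\N)/S  lex  "slowly"
[4,5] S/(S\NP)  lex  "gave"
[5,6] S\NP  lex  "chased"
[4,6] S  >  k=5
[3,6] NP\N  >  k=4
[6,7] (NP/N)\(NP\N)  lex  "often"
[3,7] NP/N  <  k=6
[1,7] NP  >  k=3
[0,7] S/(N/PP)  >  k=1
[7,8] N/PP  lex  "liked"
[0,8] S  >  k=7

[0,8] S   >
  [0,7] S/(N/PP)   >
    [0,1] "quickly" : (S/(N/PP))/NP
    [1,7] NP   >
      [1,3] NP/(NP/N)   >
        [1,2] "today" : (NP/(NP/N))/S
        [2,3] "under" : S
      [3,7] NP/N   <
        [3,6] NP\N   >
          [3,4] "slowly" : (NP\N)/S
          [4,6] S   >
            [4,5] "gave" : S/(S\NP)
            [5,6] "chased" : S\NP
        [6,7] "often" : (NP/N)\(NP\N)
  [7,8] "liked" : N/PP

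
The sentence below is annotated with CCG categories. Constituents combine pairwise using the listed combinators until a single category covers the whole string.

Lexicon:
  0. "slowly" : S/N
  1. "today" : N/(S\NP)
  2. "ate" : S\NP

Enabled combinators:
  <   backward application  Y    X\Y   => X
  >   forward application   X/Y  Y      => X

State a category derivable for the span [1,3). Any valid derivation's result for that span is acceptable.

[0,3] S   >
  [0,1] "slowly" : S/N
  [1,3] N   >
    [1,2] "today" : N/(S\NP)
    [2,3] "ate" : S\NP

N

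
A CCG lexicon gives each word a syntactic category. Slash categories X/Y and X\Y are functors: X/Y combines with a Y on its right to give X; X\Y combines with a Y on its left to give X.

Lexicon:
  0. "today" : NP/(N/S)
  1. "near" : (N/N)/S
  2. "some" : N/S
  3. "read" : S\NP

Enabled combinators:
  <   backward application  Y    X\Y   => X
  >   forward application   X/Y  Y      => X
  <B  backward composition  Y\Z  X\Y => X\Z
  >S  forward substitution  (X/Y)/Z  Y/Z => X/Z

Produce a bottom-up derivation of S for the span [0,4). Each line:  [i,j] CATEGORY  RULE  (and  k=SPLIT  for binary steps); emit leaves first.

[0,4] S   <
  [0,3] NP   >
    [0,1] "today" : NP/(N/S)
    [1,3] N/S   >S
      [1,2] "near" : (N/N)/S
      [2,3] "some" : N/S
  [3,4] "read" : S\NP

[0,1] NP/(N/S)  lex  "today"
[1,2] (N/N)/S  lex  "near"
[2,3] N/S  lex  "some"
[1,3] N/S  >S  k=2
[0,3] NP  >  k=1
[3,4] S\NP  lex  "read"
[0,4] S  <  k=3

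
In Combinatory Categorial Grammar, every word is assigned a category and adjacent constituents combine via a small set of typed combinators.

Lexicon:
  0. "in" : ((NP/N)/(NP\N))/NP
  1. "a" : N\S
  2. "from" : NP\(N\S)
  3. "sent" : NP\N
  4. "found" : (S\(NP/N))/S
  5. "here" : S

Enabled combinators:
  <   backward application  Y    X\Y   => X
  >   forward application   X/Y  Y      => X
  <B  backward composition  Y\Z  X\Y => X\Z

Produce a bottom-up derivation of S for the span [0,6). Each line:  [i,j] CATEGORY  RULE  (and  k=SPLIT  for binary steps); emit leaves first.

[0,1] ((NP/N)/(NP\N))/NP  lex  "in"
[1,2] N\S  lex  "a"
[2,3] NP\(N\S)  lex  "from"
[1,3] NP  <  k=2
[0,3] (NP/N)/(NP\N)  >  k=1
[3,4] NP\N  lex  "sent"
[0,4] NP/N  >  k=3
[4,5] (S\(NP/N))/S  lex  "found"
[5,6] S  lex  "here"
[4,6] S\(NP/N)  >  k=5
[0,6] S  <  k=4

[0,6] S   <
  [0,4] NP/N   >
    [0,3] (NP/N)/(NP\N)   >
      [0,1] "in" : ((NP/N)/(NP\N))/NP
      [1,3] NP   <
        [1,2] "a" : N\S
        [2,3] "from" : NP\(N\S)
    [3,4] "sent" : NP\N
  [4,6] S\(NP/N)   >
    [4,5] "found" : (S\(NP/N))/S
    [5,6] "here" : S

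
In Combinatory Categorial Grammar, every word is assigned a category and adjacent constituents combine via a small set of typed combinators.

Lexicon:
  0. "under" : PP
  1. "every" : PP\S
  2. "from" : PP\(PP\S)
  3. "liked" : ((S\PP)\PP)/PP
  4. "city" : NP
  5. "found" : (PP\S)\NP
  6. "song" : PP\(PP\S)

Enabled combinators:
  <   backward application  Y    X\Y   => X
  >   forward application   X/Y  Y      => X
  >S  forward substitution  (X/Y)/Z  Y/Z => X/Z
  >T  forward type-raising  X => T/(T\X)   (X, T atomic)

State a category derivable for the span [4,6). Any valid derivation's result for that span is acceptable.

PP\S

[0,7] S   <
  [0,1] "under" : PP
  [1,7] S\PP   <
    [1,3] PP   <
      [1,2] "every" : PP\S
      [2,3] "from" : PP\(PP\S)
    [3,7] (S\PP)\PP   >
      [3,4] "liked" : ((S\PP)\PP)/PP
      [4,7] PP   <
        [4,6] PP\S   <
          [4,5] "city" : NP
          [5,6] "found" : (PP\S)\NP
        [6,7] "song" : PP\(PP\S)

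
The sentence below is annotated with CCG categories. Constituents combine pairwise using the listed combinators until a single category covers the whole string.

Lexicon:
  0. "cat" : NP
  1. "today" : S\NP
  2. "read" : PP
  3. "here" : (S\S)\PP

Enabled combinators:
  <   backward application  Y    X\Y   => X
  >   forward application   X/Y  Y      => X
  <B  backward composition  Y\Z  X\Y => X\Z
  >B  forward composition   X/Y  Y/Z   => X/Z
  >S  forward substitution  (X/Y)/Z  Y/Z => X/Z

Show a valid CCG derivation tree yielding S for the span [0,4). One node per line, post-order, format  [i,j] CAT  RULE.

[0,1] NP  lex  "cat"
[1,2] S\NP  lex  "today"
[2,3] PP  lex  "read"
[3,4] (S\S)\PP  lex  "here"
[2,4] S\S  <  k=3
[1,4] S\NP  <B  k=2
[0,4] S  <  k=1

[0,4] S   <
  [0,1] "cat" : NP
  [1,4] S\NP   <B
    [1,2] "today" : S\NP
    [2,4] S\S   <
      [2,3] "read" : PP
      [3,4] "here" : (S\S)\PP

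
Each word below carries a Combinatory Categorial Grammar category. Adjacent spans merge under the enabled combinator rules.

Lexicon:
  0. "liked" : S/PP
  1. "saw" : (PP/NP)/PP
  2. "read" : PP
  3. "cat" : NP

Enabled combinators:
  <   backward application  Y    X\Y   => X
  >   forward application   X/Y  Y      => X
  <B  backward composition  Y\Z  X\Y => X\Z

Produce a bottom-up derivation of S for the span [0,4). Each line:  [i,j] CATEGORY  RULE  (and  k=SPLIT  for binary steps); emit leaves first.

[0,1] S/PP  lex  "liked"
[1,2] (PP/NP)/PP  lex  "saw"
[2,3] PP  lex  "read"
[1,3] PP/NP  >  k=2
[3,4] NP  lex  "cat"
[1,4] PP  >  k=3
[0,4] S  >  k=1

[0,4] S   >
  [0,1] "liked" : S/PP
  [1,4] PP   >
    [1,3] PP/NP   >
      [1,2] "saw" : (PP/NP)/PP
      [2,3] "read" : PP
    [3,4] "cat" : NP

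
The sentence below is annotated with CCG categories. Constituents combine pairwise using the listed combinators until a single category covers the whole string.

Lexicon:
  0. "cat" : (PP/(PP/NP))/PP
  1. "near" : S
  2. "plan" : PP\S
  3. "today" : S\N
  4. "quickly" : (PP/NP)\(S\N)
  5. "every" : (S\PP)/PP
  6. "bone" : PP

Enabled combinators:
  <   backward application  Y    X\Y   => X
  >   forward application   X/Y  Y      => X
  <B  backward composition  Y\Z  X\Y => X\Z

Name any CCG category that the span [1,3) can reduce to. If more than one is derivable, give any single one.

PP

[0,7] S   <
  [0,5] PP   >
    [0,3] PP/(PP/NP)   >
      [0,1] "cat" : (PP/(PP/NP))/PP
      [1,3] PP   <
        [1,2] "near" : S
        [2,3] "plan" : PP\S
    [3,5] PP/NP   <
      [3,4] "today" : S\N
      [4,5] "quickly" : (PP/NP)\(S\N)
  [5,7] S\PP   >
    [5,6] "every" : (S\PP)/PP
    [6,7] "bone" : PP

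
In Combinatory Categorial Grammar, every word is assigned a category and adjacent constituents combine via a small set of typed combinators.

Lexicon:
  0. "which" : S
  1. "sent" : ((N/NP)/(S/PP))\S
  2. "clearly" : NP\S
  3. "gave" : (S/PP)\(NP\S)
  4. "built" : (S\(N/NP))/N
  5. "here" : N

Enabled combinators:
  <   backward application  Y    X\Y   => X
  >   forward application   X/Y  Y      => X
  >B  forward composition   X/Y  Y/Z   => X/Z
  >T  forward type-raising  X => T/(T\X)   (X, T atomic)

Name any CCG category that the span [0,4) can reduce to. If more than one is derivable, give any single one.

N/NP

[0,6] S   <
  [0,4] N/NP   >
    [0,2] (N/NP)/(S/PP)   <
      [0,1] "which" : S
      [1,2] "sent" : ((N/NP)/(S/PP))\S
    [2,4] S/PP   <
      [2,3] "clearly" : NP\S
      [3,4] "gave" : (S/PP)\(NP\S)
  [4,6] S\(N/NP)   >
    [4,5] "built" : (S\(N/NP))/N
    [5,6] "here" : N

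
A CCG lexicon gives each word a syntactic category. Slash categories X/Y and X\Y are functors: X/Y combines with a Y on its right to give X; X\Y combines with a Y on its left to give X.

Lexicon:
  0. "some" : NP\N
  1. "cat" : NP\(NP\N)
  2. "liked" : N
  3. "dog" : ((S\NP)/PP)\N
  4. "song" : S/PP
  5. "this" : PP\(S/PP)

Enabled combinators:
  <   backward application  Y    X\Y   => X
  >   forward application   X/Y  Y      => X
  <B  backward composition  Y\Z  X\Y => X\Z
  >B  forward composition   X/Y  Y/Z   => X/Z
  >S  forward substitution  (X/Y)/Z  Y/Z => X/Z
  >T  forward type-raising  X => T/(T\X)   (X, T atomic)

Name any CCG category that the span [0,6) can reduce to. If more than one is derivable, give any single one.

[0,6] S   <
  [0,2] NP   <
    [0,1] "some" : NP\N
    [1,2] "cat" : NP\(NP\N)
  [2,6] S\NP   >
    [2,4] (S\NP)/PP   <
      [2,3] "liked" : N
      [3,4] "dog" : ((S\NP)/PP)\N
    [4,6] PP   <
      [4,5] "song" : S/PP
      [5,6] "this" : PP\(S/PP)

S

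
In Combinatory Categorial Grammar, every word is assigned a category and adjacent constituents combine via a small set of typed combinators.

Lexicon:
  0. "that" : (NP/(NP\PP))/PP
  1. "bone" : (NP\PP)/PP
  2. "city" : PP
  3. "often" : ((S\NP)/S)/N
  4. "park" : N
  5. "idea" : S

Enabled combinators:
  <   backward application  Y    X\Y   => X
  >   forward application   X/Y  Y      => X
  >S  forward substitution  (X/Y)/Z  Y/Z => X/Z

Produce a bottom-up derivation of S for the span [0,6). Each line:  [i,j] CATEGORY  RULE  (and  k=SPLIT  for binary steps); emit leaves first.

[0,1] (NP/(NP\PP))/PP  lex  "that"
[1,2] (NP\PP)/PP  lex  "bone"
[0,2] NP/PP  >S  k=1
[2,3] PP  lex  "city"
[0,3] NP  >  k=2
[3,4] ((S\NP)/S)/N  lex  "often"
[4,5] N  lex  "park"
[3,5] (S\NP)/S  >  k=4
[5,6] S  lex  "idea"
[3,6] S\NP  >  k=5
[0,6] S  <  k=3

[0,6] S   <
  [0,3] NP   >
    [0,2] NP/PP   >S
      [0,1] "that" : (NP/(NP\PP))/PP
      [1,2] "bone" : (NP\PP)/PP
    [2,3] "city" : PP
  [3,6] S\NP   >
    [3,5] (S\NP)/S   >
      [3,4] "often" : ((S\NP)/S)/N
      [4,5] "park" : N
    [5,6] "idea" : S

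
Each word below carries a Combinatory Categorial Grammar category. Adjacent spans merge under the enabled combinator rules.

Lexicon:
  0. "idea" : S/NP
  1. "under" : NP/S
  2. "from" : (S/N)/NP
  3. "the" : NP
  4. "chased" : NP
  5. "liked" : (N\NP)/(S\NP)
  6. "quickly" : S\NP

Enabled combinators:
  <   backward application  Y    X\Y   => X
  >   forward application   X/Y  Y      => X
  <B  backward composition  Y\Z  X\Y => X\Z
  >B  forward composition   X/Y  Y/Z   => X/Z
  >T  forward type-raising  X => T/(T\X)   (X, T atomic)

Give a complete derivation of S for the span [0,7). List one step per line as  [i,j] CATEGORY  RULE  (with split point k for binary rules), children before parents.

[0,7] S   >
  [0,4] S/N   >B
    [0,1] "idea" : S/NP
    [1,4] NP/N   >B
      [1,2] "under" : NP/S
      [2,4] S/N   >
        [2,3] "from" : (S/N)/NP
        [3,4] "the" : NP
  [4,7] N   <
    [4,5] "chased" : NP
    [5,7] N\NP   >
      [5,6] "liked" : (N\NP)/(S\NP)
      [6,7] "quickly" : S\NP

[0,1] S/NP  lex  "idea"
[1,2] NP/S  lex  "under"
[2,3] (S/N)/NP  lex  "from"
[3,4] NP  lex  "the"
[2,4] S/N  >  k=3
[1,4] NP/N  >B  k=2
[0,4] S/N  >B  k=1
[4,5] NP  lex  "chased"
[5,6] (N\NP)/(S\NP)  lex  "liked"
[6,7] S\NP  lex  "quickly"
[5,7] N\NP  >  k=6
[4,7] N  <  k=5
[0,7] S  >  k=4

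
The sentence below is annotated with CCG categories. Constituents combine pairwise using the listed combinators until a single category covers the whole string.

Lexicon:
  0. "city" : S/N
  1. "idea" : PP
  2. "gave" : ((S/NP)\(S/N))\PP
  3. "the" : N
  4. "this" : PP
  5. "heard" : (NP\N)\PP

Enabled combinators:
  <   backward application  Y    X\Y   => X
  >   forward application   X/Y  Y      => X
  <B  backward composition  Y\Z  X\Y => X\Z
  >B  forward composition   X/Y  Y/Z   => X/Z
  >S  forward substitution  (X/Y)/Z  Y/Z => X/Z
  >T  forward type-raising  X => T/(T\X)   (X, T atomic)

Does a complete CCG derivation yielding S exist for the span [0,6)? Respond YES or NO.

[0,6] S   >
  [0,3] S/NP   <
    [0,1] "city" : S/N
    [1,3] (S/NP)\(S/N)   <
      [1,2] "idea" : PP
      [2,3] "gave" : ((S/NP)\(S/N))\PP
  [3,6] NP   <
    [3,4] "the" : N
    [4,6] NP\N   <
      [4,5] "this" : PP
      [5,6] "heard" : (NP\N)\PP

YES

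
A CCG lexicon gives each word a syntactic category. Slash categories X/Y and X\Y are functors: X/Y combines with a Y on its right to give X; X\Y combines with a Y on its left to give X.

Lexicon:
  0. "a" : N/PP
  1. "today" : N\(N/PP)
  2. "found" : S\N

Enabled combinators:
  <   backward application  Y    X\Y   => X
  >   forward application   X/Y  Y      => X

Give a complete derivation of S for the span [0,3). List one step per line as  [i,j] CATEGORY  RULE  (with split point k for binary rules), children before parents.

[0,3] S   <
  [0,2] N   <
    [0,1] "a" : N/PP
    [1,2] "today" : N\(N/PP)
  [2,3] "found" : S\N

[0,1] N/PP  lex  "a"
[1,2] N\(N/PP)  lex  "today"
[0,2] N  <  k=1
[2,3] S\N  lex  "found"
[0,3] S  <  k=2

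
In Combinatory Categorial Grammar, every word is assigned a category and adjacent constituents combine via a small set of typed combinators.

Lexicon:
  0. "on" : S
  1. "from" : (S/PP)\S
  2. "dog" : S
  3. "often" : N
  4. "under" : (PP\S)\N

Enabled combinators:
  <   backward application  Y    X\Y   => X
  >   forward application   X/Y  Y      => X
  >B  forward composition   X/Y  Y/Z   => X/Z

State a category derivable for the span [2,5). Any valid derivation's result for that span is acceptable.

PP

[0,5] S   >
  [0,2] S/PP   <
    [0,1] "on" : S
    [1,2] "from" : (S/PP)\S
  [2,5] PP   <
    [2,3] "dog" : S
    [3,5] PP\S   <
      [3,4] "often" : N
      [4,5] "under" : (PP\S)\N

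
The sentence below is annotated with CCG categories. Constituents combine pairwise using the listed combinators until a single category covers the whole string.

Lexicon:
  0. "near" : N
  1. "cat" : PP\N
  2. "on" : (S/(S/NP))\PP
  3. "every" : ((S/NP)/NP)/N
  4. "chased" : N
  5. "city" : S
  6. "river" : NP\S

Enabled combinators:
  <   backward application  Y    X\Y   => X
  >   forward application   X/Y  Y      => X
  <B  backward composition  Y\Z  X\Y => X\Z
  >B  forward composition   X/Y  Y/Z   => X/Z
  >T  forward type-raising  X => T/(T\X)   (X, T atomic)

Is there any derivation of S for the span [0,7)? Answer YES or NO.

[0,7] S   >
  [0,3] S/(S/NP)   <
    [0,2] PP   >
      [0,1] PP/(PP\N)   >T
        [0,1] "near" : N
      [1,2] "cat" : PP\N
    [2,3] "on" : (S/(S/NP))\PP
  [3,7] S/NP   >
    [3,5] (S/NP)/NP   >
      [3,4] "every" : ((S/NP)/NP)/N
      [4,5] "chased" : N
    [5,7] NP   <
      [5,6] "city" : S
      [6,7] "river" : NP\S

YES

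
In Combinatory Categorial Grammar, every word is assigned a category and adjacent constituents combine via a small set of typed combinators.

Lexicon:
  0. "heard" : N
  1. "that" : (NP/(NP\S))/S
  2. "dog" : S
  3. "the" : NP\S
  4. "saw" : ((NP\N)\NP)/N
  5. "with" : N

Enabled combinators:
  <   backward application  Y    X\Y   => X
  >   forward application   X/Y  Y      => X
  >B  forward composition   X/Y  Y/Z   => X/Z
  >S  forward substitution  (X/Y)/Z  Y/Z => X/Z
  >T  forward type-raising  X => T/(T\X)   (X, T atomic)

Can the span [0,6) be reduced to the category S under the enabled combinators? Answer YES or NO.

NO

N (NP/(NP\S))/S S NP\S ((NP\N)\NP)/N N
CKY chart[0,6] = {N/(N\NP), NP, NP/(NP\NP), PP/(PP\NP), S/(S\NP)}; S ∉ chart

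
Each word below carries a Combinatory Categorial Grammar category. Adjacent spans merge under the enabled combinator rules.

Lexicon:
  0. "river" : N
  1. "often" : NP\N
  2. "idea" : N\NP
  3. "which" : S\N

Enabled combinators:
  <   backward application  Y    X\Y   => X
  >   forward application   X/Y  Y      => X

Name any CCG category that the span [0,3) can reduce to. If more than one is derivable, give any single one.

[0,4] S   <
  [0,3] N   <
    [0,2] NP   <
      [0,1] "river" : N
      [1,2] "often" : NP\N
    [2,3] "idea" : N\NP
  [3,4] "which" : S\N

N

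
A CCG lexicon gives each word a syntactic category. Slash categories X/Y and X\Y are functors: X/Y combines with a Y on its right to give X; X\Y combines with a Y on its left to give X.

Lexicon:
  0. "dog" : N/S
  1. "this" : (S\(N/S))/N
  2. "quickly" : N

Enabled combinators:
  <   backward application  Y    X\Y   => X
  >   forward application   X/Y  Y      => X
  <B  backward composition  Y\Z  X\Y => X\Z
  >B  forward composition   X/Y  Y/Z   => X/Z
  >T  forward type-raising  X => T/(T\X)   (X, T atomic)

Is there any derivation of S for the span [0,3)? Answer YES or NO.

YES

[0,3] S   <
  [0,1] "dog" : N/S
  [1,3] S\(N/S)   >
    [1,2] "this" : (S\(N/S))/N
    [2,3] "quickly" : N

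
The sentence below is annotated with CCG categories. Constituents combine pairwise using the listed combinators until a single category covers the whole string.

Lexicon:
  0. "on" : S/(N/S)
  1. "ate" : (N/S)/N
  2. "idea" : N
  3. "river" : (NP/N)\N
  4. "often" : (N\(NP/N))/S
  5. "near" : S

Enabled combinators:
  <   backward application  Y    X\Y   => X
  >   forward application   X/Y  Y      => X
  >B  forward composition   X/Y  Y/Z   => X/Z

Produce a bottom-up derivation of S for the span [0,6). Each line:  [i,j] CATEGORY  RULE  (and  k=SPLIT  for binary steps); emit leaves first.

[0,6] S   >
  [0,2] S/N   >B
    [0,1] "on" : S/(N/S)
    [1,2] "ate" : (N/S)/N
  [2,6] N   <
    [2,4] NP/N   <
      [2,3] "idea" : N
      [3,4] "river" : (NP/N)\N
    [4,6] N\(NP/N)   >
      [4,5] "often" : (N\(NP/N))/S
      [5,6] "near" : S

[0,1] S/(N/S)  lex  "on"
[1,2] (N/S)/N  lex  "ate"
[0,2] S/N  >B  k=1
[2,3] N  lex  "idea"
[3,4] (NP/N)\N  lex  "river"
[2,4] NP/N  <  k=3
[4,5] (N\(NP/N))/S  lex  "often"
[5,6] S  lex  "near"
[4,6] N\(NP/N)  >  k=5
[2,6] N  <  k=4
[0,6] S  >  k=2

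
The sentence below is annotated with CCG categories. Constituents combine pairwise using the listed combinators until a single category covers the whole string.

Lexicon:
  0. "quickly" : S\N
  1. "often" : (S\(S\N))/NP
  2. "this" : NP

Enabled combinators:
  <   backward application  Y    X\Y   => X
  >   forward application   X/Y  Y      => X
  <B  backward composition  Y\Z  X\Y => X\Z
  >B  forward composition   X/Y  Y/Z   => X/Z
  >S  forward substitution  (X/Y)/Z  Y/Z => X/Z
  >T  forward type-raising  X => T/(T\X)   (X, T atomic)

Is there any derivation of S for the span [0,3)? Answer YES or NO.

[0,3] S   <
  [0,1] "quickly" : S\N
  [1,3] S\(S\N)   >
    [1,2] "often" : (S\(S\N))/NP
    [2,3] "this" : NP

YES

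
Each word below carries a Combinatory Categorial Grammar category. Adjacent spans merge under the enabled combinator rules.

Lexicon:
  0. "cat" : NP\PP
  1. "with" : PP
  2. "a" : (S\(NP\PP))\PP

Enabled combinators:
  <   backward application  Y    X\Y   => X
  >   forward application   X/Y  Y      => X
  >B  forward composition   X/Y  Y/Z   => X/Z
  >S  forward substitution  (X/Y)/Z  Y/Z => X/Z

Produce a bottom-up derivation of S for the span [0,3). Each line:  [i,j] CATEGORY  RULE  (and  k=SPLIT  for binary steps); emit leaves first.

[0,1] NP\PP  lex  "cat"
[1,2] PP  lex  "with"
[2,3] (S\(NP\PP))\PP  lex  "a"
[1,3] S\(NP\PP)  <  k=2
[0,3] S  <  k=1

[0,3] S   <
  [0,1] "cat" : NP\PP
  [1,3] S\(NP\PP)   <
    [1,2] "with" : PP
    [2,3] "a" : (S\(NP\PP))\PP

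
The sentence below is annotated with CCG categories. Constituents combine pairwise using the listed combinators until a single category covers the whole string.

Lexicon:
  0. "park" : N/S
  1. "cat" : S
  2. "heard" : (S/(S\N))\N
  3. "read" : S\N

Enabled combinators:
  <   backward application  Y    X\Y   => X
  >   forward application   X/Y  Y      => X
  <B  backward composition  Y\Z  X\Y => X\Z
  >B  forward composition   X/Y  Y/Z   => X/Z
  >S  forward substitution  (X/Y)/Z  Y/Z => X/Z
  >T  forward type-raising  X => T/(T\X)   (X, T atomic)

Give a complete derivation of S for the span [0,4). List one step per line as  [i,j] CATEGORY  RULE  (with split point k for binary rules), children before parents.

[0,4] S   >
  [0,3] S/(S\N)   <
    [0,2] N   >
      [0,1] "park" : N/S
      [1,2] "cat" : S
    [2,3] "heard" : (S/(S\N))\N
  [3,4] "read" : S\N

[0,1] N/S  lex  "park"
[1,2] S  lex  "cat"
[0,2] N  >  k=1
[2,3] (S/(S\N))\N  lex  "heard"
[0,3] S/(S\N)  <  k=2
[3,4] S\N  lex  "read"
[0,4] S  >  k=3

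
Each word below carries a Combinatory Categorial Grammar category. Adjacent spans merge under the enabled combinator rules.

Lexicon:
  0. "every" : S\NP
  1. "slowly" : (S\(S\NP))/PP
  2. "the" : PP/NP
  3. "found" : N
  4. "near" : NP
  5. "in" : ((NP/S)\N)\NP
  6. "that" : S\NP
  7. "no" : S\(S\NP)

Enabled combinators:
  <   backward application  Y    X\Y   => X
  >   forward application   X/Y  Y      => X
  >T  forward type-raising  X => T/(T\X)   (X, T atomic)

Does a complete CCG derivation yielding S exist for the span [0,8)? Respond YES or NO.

[0,8] S   <
  [0,1] "every" : S\NP
  [1,8] S\(S\NP)   >
    [1,2] "slowly" : (S\(S\NP))/PP
    [2,8] PP   >
      [2,3] "the" : PP/NP
      [3,8] NP   >
        [3,6] NP/S   <
          [3,4] "found" : N
          [4,6] (NP/S)\N   <
            [4,5] "near" : NP
            [5,6] "in" : ((NP/S)\N)\NP
        [6,8] S   <
          [6,7] "that" : S\NP
          [7,8] "no" : S\(S\NP)

YES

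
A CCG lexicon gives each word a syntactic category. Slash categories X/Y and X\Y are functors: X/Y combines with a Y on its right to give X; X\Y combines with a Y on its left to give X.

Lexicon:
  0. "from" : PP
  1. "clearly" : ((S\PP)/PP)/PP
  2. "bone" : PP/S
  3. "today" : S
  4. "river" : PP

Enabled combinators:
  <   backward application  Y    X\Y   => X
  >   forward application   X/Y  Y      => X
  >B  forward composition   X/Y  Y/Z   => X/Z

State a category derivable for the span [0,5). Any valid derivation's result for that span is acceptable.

[0,5] S   <
  [0,1] "from" : PP
  [1,5] S\PP   >
    [1,4] (S\PP)/PP   >
      [1,2] "clearly" : ((S\PP)/PP)/PP
      [2,4] PP   >
        [2,3] "bone" : PP/S
        [3,4] "today" : S
    [4,5] "river" : PP

S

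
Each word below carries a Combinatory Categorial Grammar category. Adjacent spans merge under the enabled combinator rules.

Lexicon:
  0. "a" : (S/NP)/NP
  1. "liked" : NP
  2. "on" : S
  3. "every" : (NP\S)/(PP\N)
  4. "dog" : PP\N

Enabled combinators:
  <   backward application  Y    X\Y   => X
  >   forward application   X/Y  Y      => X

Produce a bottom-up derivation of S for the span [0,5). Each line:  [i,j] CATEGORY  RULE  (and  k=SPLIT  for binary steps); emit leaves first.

[0,5] S   >
  [0,2] S/NP   >
    [0,1] "a" : (S/NP)/NP
    [1,2] "liked" : NP
  [2,5] NP   <
    [2,3] "on" : S
    [3,5] NP\S   >
      [3,4] "every" : (NP\S)/(PP\N)
      [4,5] "dog" : PP\N

[0,1] (S/NP)/NP  lex  "a"
[1,2] NP  lex  "liked"
[0,2] S/NP  >  k=1
[2,3] S  lex  "on"
[3,4] (NP\S)/(PP\N)  lex  "every"
[4,5] PP\N  lex  "dog"
[3,5] NP\S  >  k=4
[2,5] NP  <  k=3
[0,5] S  >  k=2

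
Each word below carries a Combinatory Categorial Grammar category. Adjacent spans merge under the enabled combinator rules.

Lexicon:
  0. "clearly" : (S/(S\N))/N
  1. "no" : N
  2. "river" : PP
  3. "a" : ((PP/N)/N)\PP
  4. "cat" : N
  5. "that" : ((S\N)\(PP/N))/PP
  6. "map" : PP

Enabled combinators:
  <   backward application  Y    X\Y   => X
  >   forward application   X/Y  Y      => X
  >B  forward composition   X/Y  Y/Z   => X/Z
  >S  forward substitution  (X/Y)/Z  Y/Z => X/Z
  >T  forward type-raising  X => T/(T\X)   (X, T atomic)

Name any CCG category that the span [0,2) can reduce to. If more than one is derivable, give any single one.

S/(S\N)

[0,7] S   >
  [0,2] S/(S\N)   >
    [0,1] "clearly" : (S/(S\N))/N
    [1,2] "no" : N
  [2,7] S\N   <
    [2,5] PP/N   >
      [2,4] (PP/N)/N   <
        [2,3] "river" : PP
        [3,4] "a" : ((PP/N)/N)\PP
      [4,5] "cat" : N
    [5,7] (S\N)\(PP/N)   >
      [5,6] "that" : ((S\N)\(PP/N))/PP
      [6,7] "map" : PP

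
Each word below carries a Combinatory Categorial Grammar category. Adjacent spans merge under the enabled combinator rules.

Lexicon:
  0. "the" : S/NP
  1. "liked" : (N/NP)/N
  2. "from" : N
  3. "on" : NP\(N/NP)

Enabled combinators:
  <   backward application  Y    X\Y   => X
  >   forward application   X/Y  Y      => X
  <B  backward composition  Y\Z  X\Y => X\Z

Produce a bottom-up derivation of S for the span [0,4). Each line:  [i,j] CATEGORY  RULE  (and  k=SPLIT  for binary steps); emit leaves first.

[0,4] S   >
  [0,1] "the" : S/NP
  [1,4] NP   <
    [1,3] N/NP   >
      [1,2] "liked" : (N/NP)/N
      [2,3] "from" : N
    [3,4] "on" : NP\(N/NP)

[0,1] S/NP  lex  "the"
[1,2] (N/NP)/N  lex  "liked"
[2,3] N  lex  "from"
[1,3] N/NP  >  k=2
[3,4] NP\(N/NP)  lex  "on"
[1,4] NP  <  k=3
[0,4] S  >  k=1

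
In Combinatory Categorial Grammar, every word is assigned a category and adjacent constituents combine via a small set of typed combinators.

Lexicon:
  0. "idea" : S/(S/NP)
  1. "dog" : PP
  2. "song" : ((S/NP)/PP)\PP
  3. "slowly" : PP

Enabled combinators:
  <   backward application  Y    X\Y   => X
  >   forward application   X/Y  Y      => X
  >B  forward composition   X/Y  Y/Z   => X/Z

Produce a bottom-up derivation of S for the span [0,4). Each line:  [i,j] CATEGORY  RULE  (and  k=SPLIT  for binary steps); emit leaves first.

[0,1] S/(S/NP)  lex  "idea"
[1,2] PP  lex  "dog"
[2,3] ((S/NP)/PP)\PP  lex  "song"
[1,3] (S/NP)/PP  <  k=2
[3,4] PP  lex  "slowly"
[1,4] S/NP  >  k=3
[0,4] S  >  k=1

[0,4] S   >
  [0,1] "idea" : S/(S/NP)
  [1,4] S/NP   >
    [1,3] (S/NP)/PP   <
      [1,2] "dog" : PP
      [2,3] "song" : ((S/NP)/PP)\PP
    [3,4] "slowly" : PP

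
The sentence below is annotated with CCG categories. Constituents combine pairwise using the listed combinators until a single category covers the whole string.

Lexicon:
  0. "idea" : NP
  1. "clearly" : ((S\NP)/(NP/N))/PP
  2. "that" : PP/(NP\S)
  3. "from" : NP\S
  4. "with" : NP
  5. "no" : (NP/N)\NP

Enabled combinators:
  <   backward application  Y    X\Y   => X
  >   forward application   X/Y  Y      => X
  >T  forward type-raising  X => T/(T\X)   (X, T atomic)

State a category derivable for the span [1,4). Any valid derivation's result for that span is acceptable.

[0,6] S   <
  [0,1] "idea" : NP
  [1,6] S\NP   >
    [1,4] (S\NP)/(NP/N)   >
      [1,2] "clearly" : ((S\NP)/(NP/N))/PP
      [2,4] PP   >
        [2,3] "that" : PP/(NP\S)
        [3,4] "from" : NP\S
    [4,6] NP/N   <
      [4,5] "with" : NP
      [5,6] "no" : (NP/N)\NP

(S\NP)/(NP/N)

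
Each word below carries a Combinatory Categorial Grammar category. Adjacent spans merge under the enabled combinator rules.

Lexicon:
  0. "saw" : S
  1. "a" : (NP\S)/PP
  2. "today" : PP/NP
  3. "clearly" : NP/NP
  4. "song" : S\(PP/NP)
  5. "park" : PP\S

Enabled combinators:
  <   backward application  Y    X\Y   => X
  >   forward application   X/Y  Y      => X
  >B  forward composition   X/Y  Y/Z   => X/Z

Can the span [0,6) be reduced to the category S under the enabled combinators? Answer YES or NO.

NO

S (NP\S)/PP PP/NP NP/NP S\(PP/NP) PP\S
CKY chart[0,6] = {NP}; S ∉ chart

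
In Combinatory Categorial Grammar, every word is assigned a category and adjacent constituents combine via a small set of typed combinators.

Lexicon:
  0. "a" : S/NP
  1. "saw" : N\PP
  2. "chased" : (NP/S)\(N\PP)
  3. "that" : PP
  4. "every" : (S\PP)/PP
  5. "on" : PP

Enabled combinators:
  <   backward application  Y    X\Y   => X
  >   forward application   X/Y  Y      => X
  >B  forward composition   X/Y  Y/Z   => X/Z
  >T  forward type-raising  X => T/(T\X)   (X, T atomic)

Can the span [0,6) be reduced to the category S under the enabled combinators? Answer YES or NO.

[0,6] S   >
  [0,1] "a" : S/NP
  [1,6] NP   >
    [1,3] NP/S   <
      [1,2] "saw" : N\PP
      [2,3] "chased" : (NP/S)\(N\PP)
    [3,6] S   >
      [3,4] S/(S\PP)   >T
        [3,4] "that" : PP
      [4,6] S\PP   >
        [4,5] "every" : (S\PP)/PP
        [5,6] "on" : PP

YES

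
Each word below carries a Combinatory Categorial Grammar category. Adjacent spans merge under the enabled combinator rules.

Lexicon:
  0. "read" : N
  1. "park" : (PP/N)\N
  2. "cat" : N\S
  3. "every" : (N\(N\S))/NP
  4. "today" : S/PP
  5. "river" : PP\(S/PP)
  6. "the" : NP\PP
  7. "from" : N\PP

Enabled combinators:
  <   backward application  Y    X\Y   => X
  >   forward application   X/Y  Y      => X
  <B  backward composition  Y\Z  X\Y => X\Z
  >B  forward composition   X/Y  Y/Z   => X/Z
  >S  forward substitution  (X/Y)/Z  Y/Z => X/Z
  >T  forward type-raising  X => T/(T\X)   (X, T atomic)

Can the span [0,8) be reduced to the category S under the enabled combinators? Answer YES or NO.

NO

N (PP/N)\N N\S (N\(N\S))/NP S/PP PP\(S/PP) NP\PP N\PP
CKY chart[0,8] = {N, N/(N\N), NP/(NP\N), PP/(PP\N), S/(S\N)}; S ∉ chart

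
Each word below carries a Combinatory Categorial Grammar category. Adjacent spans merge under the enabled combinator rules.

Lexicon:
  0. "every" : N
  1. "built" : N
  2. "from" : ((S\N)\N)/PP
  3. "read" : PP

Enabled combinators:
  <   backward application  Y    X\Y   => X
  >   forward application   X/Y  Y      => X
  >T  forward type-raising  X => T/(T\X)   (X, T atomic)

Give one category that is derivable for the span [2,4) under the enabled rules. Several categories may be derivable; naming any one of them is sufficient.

[0,4] S   <
  [0,1] "every" : N
  [1,4] S\N   <
    [1,2] "built" : N
    [2,4] (S\N)\N   >
      [2,3] "from" : ((S\N)\N)/PP
      [3,4] "read" : PP

(S\N)\N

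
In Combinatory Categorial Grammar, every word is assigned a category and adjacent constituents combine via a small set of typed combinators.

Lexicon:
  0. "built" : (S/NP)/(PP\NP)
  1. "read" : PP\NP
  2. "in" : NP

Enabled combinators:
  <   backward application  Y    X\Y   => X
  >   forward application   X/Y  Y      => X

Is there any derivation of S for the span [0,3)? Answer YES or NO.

YES

[0,3] S   >
  [0,2] S/NP   >
    [0,1] "built" : (S/NP)/(PP\NP)
    [1,2] "read" : PP\NP
  [2,3] "in" : NP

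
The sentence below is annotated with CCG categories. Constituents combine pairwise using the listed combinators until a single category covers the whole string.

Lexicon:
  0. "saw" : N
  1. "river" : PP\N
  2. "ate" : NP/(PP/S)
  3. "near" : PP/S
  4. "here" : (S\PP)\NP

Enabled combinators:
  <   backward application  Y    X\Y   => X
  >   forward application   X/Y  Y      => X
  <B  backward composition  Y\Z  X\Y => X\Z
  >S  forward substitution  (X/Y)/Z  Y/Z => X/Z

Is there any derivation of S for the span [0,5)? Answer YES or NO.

[0,5] S   <
  [0,2] PP   <
    [0,1] "saw" : N
    [1,2] "river" : PP\N
  [2,5] S\PP   <
    [2,4] NP   >
      [2,3] "ate" : NP/(PP/S)
      [3,4] "near" : PP/S
    [4,5] "here" : (S\PP)\NP

YES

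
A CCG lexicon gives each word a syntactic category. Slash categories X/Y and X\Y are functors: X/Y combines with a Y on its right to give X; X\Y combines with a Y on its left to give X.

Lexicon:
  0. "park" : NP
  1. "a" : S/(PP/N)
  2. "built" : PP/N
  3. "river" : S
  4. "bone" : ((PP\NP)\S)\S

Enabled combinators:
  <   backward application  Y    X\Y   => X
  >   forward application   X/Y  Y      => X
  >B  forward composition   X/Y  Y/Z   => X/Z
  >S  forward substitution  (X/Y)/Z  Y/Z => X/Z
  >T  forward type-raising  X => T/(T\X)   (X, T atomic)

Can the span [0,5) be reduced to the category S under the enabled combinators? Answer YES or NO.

NO

NP S/(PP/N) PP/N S ((PP\NP)\S)\S
CKY chart[0,5] = {N/(N\PP), NP/(NP\PP), PP, PP/(PP\PP), S/(S\PP)}; S ∉ chart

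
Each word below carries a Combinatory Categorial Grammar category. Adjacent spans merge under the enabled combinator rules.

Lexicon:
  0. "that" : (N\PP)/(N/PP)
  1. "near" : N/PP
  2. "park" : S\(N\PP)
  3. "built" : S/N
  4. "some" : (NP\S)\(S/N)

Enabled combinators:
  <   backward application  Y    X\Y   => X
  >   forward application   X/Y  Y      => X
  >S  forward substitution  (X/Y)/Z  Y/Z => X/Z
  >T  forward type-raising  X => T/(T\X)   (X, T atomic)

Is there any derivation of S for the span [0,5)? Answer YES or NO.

NO

(N\PP)/(N/PP) N/PP S\(N\PP) S/N (NP\S)\(S/N)
CKY chart[0,5] = {N/(N\NP), NP, NP/(NP\NP), PP/(PP\NP), S/(S\NP)}; S ∉ chart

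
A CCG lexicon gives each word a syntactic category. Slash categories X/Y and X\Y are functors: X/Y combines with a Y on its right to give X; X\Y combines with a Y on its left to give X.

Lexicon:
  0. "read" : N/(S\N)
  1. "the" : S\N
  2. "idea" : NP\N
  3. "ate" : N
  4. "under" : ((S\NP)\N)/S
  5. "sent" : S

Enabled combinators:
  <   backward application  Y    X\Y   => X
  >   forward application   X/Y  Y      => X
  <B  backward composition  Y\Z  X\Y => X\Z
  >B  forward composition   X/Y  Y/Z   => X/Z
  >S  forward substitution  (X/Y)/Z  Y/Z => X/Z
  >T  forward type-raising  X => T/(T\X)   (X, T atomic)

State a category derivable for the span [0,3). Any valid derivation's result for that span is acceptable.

[0,6] S   <
  [0,3] NP   <
    [0,2] N   >
      [0,1] "read" : N/(S\N)
      [1,2] "the" : S\N
    [2,3] "idea" : NP\N
  [3,6] S\NP   <
    [3,4] "ate" : N
    [4,6] (S\NP)\N   >
      [4,5] "under" : ((S\NP)\N)/S
      [5,6] "sent" : S

NP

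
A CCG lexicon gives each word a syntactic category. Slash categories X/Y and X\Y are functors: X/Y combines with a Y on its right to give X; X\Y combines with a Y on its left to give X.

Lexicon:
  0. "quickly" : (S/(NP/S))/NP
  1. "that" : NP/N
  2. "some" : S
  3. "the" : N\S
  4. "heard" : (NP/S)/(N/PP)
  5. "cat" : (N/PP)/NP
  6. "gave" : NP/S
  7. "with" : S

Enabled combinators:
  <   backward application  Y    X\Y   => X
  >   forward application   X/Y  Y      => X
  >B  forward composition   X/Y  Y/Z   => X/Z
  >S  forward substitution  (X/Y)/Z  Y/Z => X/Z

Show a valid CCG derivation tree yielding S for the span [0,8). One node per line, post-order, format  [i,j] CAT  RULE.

[0,8] S   >
  [0,4] S/(NP/S)   >
    [0,1] "quickly" : (S/(NP/S))/NP
    [1,4] NP   >
      [1,2] "that" : NP/N
      [2,4] N   <
        [2,3] "some" : S
        [3,4] "the" : N\S
  [4,8] NP/S   >
    [4,5] "heard" : (NP/S)/(N/PP)
    [5,8] N/PP   >
      [5,6] "cat" : (N/PP)/NP
      [6,8] NP   >
        [6,7] "gave" : NP/S
        [7,8] "with" : S

[0,1] (S/(NP/S))/NP  lex  "quickly"
[1,2] NP/N  lex  "that"
[2,3] S  lex  "some"
[3,4] N\S  lex  "the"
[2,4] N  <  k=3
[1,4] NP  >  k=2
[0,4] S/(NP/S)  >  k=1
[4,5] (NP/S)/(N/PP)  lex  "heard"
[5,6] (N/PP)/NP  lex  "cat"
[6,7] NP/S  lex  "gave"
[7,8] S  lex  "with"
[6,8] NP  >  k=7
[5,8] N/PP  >  k=6
[4,8] NP/S  >  k=5
[0,8] S  >  k=4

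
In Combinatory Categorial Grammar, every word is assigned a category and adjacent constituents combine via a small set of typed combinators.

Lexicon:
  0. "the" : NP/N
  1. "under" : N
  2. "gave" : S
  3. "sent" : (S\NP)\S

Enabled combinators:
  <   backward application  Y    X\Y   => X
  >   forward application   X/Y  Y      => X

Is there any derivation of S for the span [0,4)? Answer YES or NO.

YES

[0,4] S   <
  [0,2] NP   >
    [0,1] "the" : NP/N
    [1,2] "under" : N
  [2,4] S\NP   <
    [2,3] "gave" : S
    [3,4] "sent" : (S\NP)\S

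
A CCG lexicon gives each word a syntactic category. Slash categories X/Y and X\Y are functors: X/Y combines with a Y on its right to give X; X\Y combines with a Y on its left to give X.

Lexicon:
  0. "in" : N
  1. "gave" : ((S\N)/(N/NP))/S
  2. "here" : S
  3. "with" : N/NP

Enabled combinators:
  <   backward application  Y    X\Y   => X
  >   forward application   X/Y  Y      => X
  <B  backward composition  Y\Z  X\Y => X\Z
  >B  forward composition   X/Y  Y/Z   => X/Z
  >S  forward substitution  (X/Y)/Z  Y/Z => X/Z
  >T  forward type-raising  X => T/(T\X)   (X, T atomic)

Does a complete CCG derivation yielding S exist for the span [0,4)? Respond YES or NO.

YES

[0,4] S   <
  [0,1] "in" : N
  [1,4] S\N   >
    [1,3] (S\N)/(N/NP)   >
      [1,2] "gave" : ((S\N)/(N/NP))/S
      [2,3] "here" : S
    [3,4] "with" : N/NP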